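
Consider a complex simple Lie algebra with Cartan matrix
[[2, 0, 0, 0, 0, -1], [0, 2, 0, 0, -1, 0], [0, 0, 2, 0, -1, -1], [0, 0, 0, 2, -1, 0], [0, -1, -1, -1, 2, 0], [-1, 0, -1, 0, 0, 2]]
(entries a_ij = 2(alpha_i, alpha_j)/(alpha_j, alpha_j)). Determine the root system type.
The matrix has rank 6 with 2's on the diagonal. Reading the off-diagonal entries as Dynkin edges (a single edge where a_ij = a_ji = -1; a double or triple edge where a_ij * a_ji = 2 or 3), the diagram is a chain of 4 nodes with a fork of two nodes at one end (D_6). One simple-root ordering that puts it in standard form is (alpha_1, alpha_6, alpha_3, alpha_5, alpha_2, alpha_4). So the algebra is type D_6, i.e. so(12).

D_6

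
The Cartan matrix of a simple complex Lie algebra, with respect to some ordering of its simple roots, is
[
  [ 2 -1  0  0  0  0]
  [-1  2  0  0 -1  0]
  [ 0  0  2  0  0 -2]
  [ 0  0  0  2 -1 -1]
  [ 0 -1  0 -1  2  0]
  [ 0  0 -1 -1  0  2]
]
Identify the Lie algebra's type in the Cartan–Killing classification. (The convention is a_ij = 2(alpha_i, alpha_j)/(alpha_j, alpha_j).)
C6

The matrix has rank 6 with 2's on the diagonal. Reading the off-diagonal entries as Dynkin edges (a single edge where a_ij = a_ji = -1; a double or triple edge where a_ij * a_ji = 2 or 3), the diagram is a chain of 6 nodes with a double edge at one end; the terminal node there is the unique long simple root (C_6). One simple-root ordering that puts it in standard form is (alpha_1, alpha_2, alpha_5, alpha_4, alpha_6, alpha_3). So the algebra is type C_6, i.e. sp(12).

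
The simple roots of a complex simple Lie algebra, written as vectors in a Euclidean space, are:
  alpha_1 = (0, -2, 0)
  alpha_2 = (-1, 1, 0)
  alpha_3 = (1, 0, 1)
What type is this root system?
Compute the Cartan integers a_ij = 2(alpha_i, alpha_j)/(alpha_j, alpha_j); the resulting 3x3 Cartan matrix is
[[2, -2, 0], [-1, 2, -1], [0, -1, 2]].
The roots have two lengths (squared-length ratio 2:1); the short ones are alpha_{2,3}. The associated Dynkin diagram is a chain of 3 nodes with a double edge at one end; the terminal node there is the unique long simple root (C_3), so the type is C_3 (the algebra sp(6)).

type C_3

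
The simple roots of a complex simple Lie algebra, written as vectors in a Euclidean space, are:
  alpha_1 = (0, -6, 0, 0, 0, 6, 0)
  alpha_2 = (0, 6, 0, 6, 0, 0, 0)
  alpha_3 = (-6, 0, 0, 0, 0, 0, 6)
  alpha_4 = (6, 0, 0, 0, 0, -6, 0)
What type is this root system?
Compute the Cartan integers a_ij = 2(alpha_i, alpha_j)/(alpha_j, alpha_j); the resulting 4x4 Cartan matrix is
[[2, -1, 0, -1], [-1, 2, 0, 0], [0, 0, 2, -1], [-1, 0, -1, 2]].
All simple roots have the same length, so the diagram is simply laced. The associated Dynkin diagram is a chain of 4 nodes with single edges (A_4), so the type is A_4 (the algebra sl(5)).

type A_4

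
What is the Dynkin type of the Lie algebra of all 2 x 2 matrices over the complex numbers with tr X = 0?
This is sl(2), which has dimension 2^2 - 1 = 3 and rank 2 - 1 = 1 (a Cartan subalgebra is the diagonal traceless matrices). In the classification of classical Lie algebras, the special linear algebra sl(n+1) has type A_n; here n = 1, so the Dynkin diagram is a chain of 1 nodes with single edges (A_1). Hence the type is A_1.

A1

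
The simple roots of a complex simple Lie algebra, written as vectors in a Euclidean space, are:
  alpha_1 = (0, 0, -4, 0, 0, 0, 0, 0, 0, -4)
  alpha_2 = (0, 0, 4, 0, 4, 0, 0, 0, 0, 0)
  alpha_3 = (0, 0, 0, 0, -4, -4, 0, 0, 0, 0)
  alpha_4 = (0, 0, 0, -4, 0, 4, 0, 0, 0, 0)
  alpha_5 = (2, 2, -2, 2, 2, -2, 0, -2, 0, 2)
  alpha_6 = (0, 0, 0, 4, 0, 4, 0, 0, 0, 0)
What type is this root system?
Compute the Cartan integers a_ij = 2(alpha_i, alpha_j)/(alpha_j, alpha_j); the resulting 6x6 Cartan matrix is
[[2, -1, 0, 0, 0, 0], [-1, 2, -1, 0, 0, 0], [0, -1, 2, -1, 0, -1], [0, 0, -1, 2, -1, 0], [0, 0, 0, -1, 2, 0], [0, 0, -1, 0, 0, 2]].
All simple roots have the same length, so the diagram is simply laced. The associated Dynkin diagram is a chain of 5 nodes with one extra node attached to the third node from one end (E_6), so the type is E_6.

E6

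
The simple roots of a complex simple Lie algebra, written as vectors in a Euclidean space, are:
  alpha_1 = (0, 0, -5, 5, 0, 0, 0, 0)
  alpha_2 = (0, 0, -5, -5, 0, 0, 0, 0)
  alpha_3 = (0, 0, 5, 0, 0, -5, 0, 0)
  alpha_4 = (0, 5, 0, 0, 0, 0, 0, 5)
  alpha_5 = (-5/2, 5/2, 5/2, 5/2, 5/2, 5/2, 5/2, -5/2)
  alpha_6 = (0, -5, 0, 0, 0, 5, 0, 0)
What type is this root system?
E6

Compute the Cartan integers a_ij = 2(alpha_i, alpha_j)/(alpha_j, alpha_j); the resulting 6x6 Cartan matrix is
[[2, 0, -1, 0, 0, 0], [0, 2, -1, 0, -1, 0], [-1, -1, 2, 0, 0, -1], [0, 0, 0, 2, 0, -1], [0, -1, 0, 0, 2, 0], [0, 0, -1, -1, 0, 2]].
All simple roots have the same length, so the diagram is simply laced. The associated Dynkin diagram is a chain of 5 nodes with one extra node attached to the third node from one end (E_6), so the type is E_6.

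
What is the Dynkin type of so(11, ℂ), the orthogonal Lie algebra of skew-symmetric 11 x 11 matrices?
type B_5

This is so(11) with 11 odd, which has dimension 11(11-1)/2 = 55 and rank (11-1)/2 = 5. In the classification of classical Lie algebras, the orthogonal algebra so(2n+1) in an odd number of variables has type B_n; here n = 5, so the Dynkin diagram is a chain of 5 nodes with a double edge at one end; the terminal node there is the unique short simple root (B_5). Hence the type is B_5.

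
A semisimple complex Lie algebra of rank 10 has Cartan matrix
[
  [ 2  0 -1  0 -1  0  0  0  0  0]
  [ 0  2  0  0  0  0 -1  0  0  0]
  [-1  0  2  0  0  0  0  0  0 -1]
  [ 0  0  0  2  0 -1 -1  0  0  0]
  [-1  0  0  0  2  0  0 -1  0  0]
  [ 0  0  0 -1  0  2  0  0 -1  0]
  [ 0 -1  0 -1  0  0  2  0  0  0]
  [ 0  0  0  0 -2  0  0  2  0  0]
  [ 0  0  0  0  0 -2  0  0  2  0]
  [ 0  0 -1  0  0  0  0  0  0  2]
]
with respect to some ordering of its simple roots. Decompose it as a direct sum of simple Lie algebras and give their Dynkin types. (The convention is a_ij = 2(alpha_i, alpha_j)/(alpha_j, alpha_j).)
C_5 + C_5

The diagram associated to this matrix has two connected components: the simple roots {alpha_2, alpha_4, alpha_6, alpha_7, alpha_9} form a chain of 5 nodes with a double edge at one end; the terminal node there is the unique long simple root (C_5), and {alpha_1, alpha_3, alpha_5, alpha_8, alpha_10} form a chain of 5 nodes with a double edge at one end; the terminal node there is the unique long simple root (C_5). A semisimple Lie algebra decomposes uniquely as the direct sum of simple ideals, one per connected component of its Dynkin diagram, so g ≅ C_5 ⊕ C_5 (dimension 55 + 55 = 110).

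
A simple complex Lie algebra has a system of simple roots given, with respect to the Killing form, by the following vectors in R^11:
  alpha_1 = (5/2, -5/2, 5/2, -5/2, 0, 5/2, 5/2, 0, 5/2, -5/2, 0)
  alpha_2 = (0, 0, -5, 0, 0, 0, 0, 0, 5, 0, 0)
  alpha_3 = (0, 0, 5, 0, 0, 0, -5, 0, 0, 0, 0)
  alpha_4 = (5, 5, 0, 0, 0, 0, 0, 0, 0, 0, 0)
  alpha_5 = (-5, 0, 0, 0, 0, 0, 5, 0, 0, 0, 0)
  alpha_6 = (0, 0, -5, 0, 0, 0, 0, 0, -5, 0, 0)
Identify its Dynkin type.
E_6

Compute the Cartan integers a_ij = 2(alpha_i, alpha_j)/(alpha_j, alpha_j); the resulting 6x6 Cartan matrix is
[[2, 0, 0, 0, 0, -1], [0, 2, -1, 0, 0, 0], [0, -1, 2, 0, -1, -1], [0, 0, 0, 2, -1, 0], [0, 0, -1, -1, 2, 0], [-1, 0, -1, 0, 0, 2]].
All simple roots have the same length, so the diagram is simply laced. The associated Dynkin diagram is a chain of 5 nodes with one extra node attached to the third node from one end (E_6), so the type is E_6.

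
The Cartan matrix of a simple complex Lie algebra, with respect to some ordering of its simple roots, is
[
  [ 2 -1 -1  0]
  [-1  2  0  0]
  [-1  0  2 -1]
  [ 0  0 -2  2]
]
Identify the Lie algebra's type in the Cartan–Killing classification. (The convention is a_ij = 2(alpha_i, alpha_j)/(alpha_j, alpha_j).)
C_4

The matrix has rank 4 with 2's on the diagonal. Reading the off-diagonal entries as Dynkin edges (a single edge where a_ij = a_ji = -1; a double or triple edge where a_ij * a_ji = 2 or 3), the diagram is a chain of 4 nodes with a double edge at one end; the terminal node there is the unique long simple root (C_4). One simple-root ordering that puts it in standard form is (alpha_2, alpha_1, alpha_3, alpha_4). So the algebra is type C_4, i.e. sp(8).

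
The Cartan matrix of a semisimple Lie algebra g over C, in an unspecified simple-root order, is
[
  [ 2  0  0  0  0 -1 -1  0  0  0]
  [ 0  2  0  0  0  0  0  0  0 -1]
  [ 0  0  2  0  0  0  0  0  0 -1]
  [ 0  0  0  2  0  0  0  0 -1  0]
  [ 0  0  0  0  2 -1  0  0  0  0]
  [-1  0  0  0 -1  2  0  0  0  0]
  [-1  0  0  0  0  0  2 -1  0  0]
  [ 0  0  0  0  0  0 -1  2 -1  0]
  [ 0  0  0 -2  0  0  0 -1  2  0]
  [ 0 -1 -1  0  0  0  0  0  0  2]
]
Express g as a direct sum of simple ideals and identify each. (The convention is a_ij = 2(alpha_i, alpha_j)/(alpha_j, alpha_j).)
The diagram associated to this matrix has two connected components: the simple roots {alpha_2, alpha_3, alpha_10} form a chain of 3 nodes with single edges (A_3), and {alpha_1, alpha_4, alpha_5, alpha_6, alpha_7, alpha_8, alpha_9} form a chain of 7 nodes with a double edge at one end; the terminal node there is the unique short simple root (B_7). A semisimple Lie algebra decomposes uniquely as the direct sum of simple ideals, one per connected component of its Dynkin diagram, so g ≅ A_3 ⊕ B_7 (dimension 15 + 105 = 120).

A3 + B7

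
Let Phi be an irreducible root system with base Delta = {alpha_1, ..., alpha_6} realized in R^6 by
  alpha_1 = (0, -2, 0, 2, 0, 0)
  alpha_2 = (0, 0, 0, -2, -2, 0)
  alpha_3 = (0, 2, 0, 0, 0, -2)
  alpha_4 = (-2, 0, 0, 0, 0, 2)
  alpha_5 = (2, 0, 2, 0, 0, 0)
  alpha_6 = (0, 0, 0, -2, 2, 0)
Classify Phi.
Compute the Cartan integers a_ij = 2(alpha_i, alpha_j)/(alpha_j, alpha_j); the resulting 6x6 Cartan matrix is
[[2, -1, -1, 0, 0, -1], [-1, 2, 0, 0, 0, 0], [-1, 0, 2, -1, 0, 0], [0, 0, -1, 2, -1, 0], [0, 0, 0, -1, 2, 0], [-1, 0, 0, 0, 0, 2]].
All simple roots have the same length, so the diagram is simply laced. The associated Dynkin diagram is a chain of 4 nodes with a fork of two nodes at one end (D_6), so the type is D_6 (the algebra so(12)).

D_6 (so(12))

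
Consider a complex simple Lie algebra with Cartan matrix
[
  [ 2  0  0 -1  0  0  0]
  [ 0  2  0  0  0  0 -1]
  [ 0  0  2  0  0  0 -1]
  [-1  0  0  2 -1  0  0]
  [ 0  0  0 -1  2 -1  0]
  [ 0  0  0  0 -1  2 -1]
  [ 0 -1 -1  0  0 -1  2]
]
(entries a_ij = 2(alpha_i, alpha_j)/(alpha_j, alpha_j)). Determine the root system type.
D_7 (so(14))

The matrix has rank 7 with 2's on the diagonal. Reading the off-diagonal entries as Dynkin edges (a single edge where a_ij = a_ji = -1; a double or triple edge where a_ij * a_ji = 2 or 3), the diagram is a chain of 5 nodes with a fork of two nodes at one end (D_7). One simple-root ordering that puts it in standard form is (alpha_1, alpha_4, alpha_5, alpha_6, alpha_7, alpha_3, alpha_2). So the algebra is type D_7, i.e. so(14).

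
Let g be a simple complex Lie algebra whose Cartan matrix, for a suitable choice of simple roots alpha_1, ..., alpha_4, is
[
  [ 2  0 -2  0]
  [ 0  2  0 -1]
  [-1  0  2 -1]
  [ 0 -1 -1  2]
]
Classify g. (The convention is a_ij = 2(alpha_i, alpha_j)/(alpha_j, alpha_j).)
The matrix has rank 4 with 2's on the diagonal. Reading the off-diagonal entries as Dynkin edges (a single edge where a_ij = a_ji = -1; a double or triple edge where a_ij * a_ji = 2 or 3), the diagram is a chain of 4 nodes with a double edge at one end; the terminal node there is the unique long simple root (C_4). One simple-root ordering that puts it in standard form is (alpha_2, alpha_4, alpha_3, alpha_1). So the algebra is type C_4, i.e. sp(8).

C_4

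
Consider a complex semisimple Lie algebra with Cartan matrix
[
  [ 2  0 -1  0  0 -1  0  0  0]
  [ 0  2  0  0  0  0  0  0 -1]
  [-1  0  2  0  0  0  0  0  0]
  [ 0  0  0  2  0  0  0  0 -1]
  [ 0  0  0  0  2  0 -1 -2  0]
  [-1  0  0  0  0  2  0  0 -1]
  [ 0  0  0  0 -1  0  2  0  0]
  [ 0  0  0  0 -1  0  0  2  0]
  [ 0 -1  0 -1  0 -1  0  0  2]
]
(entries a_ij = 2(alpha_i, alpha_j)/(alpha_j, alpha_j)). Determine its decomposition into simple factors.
The diagram associated to this matrix has two connected components: the simple roots {alpha_5, alpha_7, alpha_8} form a chain of 3 nodes with a double edge at one end; the terminal node there is the unique short simple root (B_3), and {alpha_1, alpha_2, alpha_3, alpha_4, alpha_6, alpha_9} form a chain of 4 nodes with a fork of two nodes at one end (D_6). A semisimple Lie algebra decomposes uniquely as the direct sum of simple ideals, one per connected component of its Dynkin diagram, so g ≅ B_3 ⊕ D_6 (dimension 21 + 66 = 87).

B_3 (so(7)) ⊕ D_6 (so(12))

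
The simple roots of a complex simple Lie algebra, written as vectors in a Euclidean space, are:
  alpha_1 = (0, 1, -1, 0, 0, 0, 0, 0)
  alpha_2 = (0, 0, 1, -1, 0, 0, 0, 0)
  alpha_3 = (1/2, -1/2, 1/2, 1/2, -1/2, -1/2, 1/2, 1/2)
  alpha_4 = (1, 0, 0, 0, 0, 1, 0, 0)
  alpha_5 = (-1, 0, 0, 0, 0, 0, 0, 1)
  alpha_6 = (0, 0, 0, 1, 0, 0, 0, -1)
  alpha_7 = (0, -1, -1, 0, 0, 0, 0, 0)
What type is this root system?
Compute the Cartan integers a_ij = 2(alpha_i, alpha_j)/(alpha_j, alpha_j); the resulting 7x7 Cartan matrix is
[[2, -1, -1, 0, 0, 0, 0], [-1, 2, 0, 0, 0, -1, -1], [-1, 0, 2, 0, 0, 0, 0], [0, 0, 0, 2, -1, 0, 0], [0, 0, 0, -1, 2, -1, 0], [0, -1, 0, 0, -1, 2, 0], [0, -1, 0, 0, 0, 0, 2]].
All simple roots have the same length, so the diagram is simply laced. The associated Dynkin diagram is a chain of 6 nodes with one extra node attached to the third node from one end (E_7), so the type is E_7.

E_7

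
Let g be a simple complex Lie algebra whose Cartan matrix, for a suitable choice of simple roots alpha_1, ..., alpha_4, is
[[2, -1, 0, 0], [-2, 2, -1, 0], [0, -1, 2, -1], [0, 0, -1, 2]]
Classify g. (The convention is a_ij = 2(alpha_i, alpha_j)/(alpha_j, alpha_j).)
B4

The matrix has rank 4 with 2's on the diagonal. Reading the off-diagonal entries as Dynkin edges (a single edge where a_ij = a_ji = -1; a double or triple edge where a_ij * a_ji = 2 or 3), the diagram is a chain of 4 nodes with a double edge at one end; the terminal node there is the unique short simple root (B_4). One simple-root ordering that puts it in standard form is (alpha_4, alpha_3, alpha_2, alpha_1). So the algebra is type B_4, i.e. so(9).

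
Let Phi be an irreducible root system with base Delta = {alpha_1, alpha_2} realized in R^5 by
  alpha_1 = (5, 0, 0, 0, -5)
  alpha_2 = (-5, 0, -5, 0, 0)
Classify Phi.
type A_2

Compute the Cartan integers a_ij = 2(alpha_i, alpha_j)/(alpha_j, alpha_j); the resulting 2x2 Cartan matrix is
[[2, -1], [-1, 2]].
All simple roots have the same length, so the diagram is simply laced. The associated Dynkin diagram is a chain of 2 nodes with single edges (A_2), so the type is A_2 (the algebra sl(3)).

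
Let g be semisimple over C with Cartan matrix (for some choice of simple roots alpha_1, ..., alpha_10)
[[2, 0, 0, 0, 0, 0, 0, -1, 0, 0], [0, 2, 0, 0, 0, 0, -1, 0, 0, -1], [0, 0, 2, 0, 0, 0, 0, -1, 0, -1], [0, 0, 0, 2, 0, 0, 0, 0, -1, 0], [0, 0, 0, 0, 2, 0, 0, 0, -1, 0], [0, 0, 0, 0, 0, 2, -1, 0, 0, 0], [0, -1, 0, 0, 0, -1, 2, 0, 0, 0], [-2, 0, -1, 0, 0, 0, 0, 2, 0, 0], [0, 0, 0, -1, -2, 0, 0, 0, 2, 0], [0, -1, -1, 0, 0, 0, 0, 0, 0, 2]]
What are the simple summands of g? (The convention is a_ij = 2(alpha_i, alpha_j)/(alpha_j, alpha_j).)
The diagram associated to this matrix has two connected components: the simple roots {alpha_4, alpha_5, alpha_9} form a chain of 3 nodes with a double edge at one end; the terminal node there is the unique short simple root (B_3), and {alpha_1, alpha_2, alpha_3, alpha_6, alpha_7, alpha_8, alpha_10} form a chain of 7 nodes with a double edge at one end; the terminal node there is the unique short simple root (B_7). A semisimple Lie algebra decomposes uniquely as the direct sum of simple ideals, one per connected component of its Dynkin diagram, so g ≅ B_3 ⊕ B_7 (dimension 21 + 105 = 126).

B3 + B7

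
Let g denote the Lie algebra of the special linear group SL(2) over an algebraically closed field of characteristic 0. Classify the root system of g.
A_1

This is sl(2), which has dimension 2^2 - 1 = 3 and rank 2 - 1 = 1 (a Cartan subalgebra is the diagonal traceless matrices). In the classification of classical Lie algebras, the special linear algebra sl(n+1) has type A_n; here n = 1, so the Dynkin diagram is a chain of 1 nodes with single edges (A_1). Hence the type is A_1.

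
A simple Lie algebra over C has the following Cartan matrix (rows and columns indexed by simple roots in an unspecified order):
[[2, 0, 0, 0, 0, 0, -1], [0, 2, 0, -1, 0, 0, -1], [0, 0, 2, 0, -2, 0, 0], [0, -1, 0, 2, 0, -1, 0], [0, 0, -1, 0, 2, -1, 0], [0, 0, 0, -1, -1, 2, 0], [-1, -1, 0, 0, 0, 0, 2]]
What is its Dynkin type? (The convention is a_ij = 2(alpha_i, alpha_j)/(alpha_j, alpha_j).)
C_7

The matrix has rank 7 with 2's on the diagonal. Reading the off-diagonal entries as Dynkin edges (a single edge where a_ij = a_ji = -1; a double or triple edge where a_ij * a_ji = 2 or 3), the diagram is a chain of 7 nodes with a double edge at one end; the terminal node there is the unique long simple root (C_7). One simple-root ordering that puts it in standard form is (alpha_1, alpha_7, alpha_2, alpha_4, alpha_6, alpha_5, alpha_3). So the algebra is type C_7, i.e. sp(14).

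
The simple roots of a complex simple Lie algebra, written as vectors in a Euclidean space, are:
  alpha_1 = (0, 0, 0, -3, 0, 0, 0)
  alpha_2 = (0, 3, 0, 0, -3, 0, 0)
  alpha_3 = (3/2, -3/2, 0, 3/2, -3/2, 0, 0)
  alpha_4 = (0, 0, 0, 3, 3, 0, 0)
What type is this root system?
Compute the Cartan integers a_ij = 2(alpha_i, alpha_j)/(alpha_j, alpha_j); the resulting 4x4 Cartan matrix is
[[2, 0, -1, -1], [0, 2, 0, -1], [-1, 0, 2, 0], [-2, -1, 0, 2]].
The roots have two lengths (squared-length ratio 2:1); the short ones are alpha_{1,3}. The associated Dynkin diagram is a chain of 4 nodes with a double edge between the middle two (F_4), so the type is F_4.

F_4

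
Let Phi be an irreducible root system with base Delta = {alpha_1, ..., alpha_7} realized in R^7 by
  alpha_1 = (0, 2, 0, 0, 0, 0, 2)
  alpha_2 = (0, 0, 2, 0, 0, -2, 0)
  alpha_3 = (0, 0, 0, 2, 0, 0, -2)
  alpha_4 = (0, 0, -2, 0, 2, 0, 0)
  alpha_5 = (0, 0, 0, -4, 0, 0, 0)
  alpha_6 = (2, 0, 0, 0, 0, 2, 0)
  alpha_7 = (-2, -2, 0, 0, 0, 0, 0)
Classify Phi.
Compute the Cartan integers a_ij = 2(alpha_i, alpha_j)/(alpha_j, alpha_j); the resulting 7x7 Cartan matrix is
[[2, 0, -1, 0, 0, 0, -1], [0, 2, 0, -1, 0, -1, 0], [-1, 0, 2, 0, -1, 0, 0], [0, -1, 0, 2, 0, 0, 0], [0, 0, -2, 0, 2, 0, 0], [0, -1, 0, 0, 0, 2, -1], [-1, 0, 0, 0, 0, -1, 2]].
The roots have two lengths (squared-length ratio 2:1); the short ones are alpha_{1,2,3,4,6,7}. The associated Dynkin diagram is a chain of 7 nodes with a double edge at one end; the terminal node there is the unique long simple root (C_7), so the type is C_7 (the algebra sp(14)).

C7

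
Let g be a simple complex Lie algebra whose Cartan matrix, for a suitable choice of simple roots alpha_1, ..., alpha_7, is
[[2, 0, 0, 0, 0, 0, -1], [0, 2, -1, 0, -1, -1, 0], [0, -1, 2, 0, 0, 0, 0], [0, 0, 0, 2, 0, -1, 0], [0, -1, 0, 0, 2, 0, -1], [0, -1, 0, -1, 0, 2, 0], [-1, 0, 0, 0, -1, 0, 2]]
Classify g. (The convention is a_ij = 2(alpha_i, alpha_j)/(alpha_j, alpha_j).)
The matrix has rank 7 with 2's on the diagonal. Reading the off-diagonal entries as Dynkin edges (a single edge where a_ij = a_ji = -1; a double or triple edge where a_ij * a_ji = 2 or 3), the diagram is a chain of 6 nodes with one extra node attached to the third node from one end (E_7). One simple-root ordering that puts it in standard form is (alpha_4, alpha_3, alpha_6, alpha_2, alpha_5, alpha_7, alpha_1). So the algebra is type E_7.

E7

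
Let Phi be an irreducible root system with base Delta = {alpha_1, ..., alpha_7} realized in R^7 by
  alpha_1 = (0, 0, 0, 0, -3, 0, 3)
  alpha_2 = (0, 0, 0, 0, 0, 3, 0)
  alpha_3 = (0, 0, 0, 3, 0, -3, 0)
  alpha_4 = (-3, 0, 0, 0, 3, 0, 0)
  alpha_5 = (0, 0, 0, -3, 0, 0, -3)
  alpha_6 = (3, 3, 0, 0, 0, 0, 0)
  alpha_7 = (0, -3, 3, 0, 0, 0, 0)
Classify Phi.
Compute the Cartan integers a_ij = 2(alpha_i, alpha_j)/(alpha_j, alpha_j); the resulting 7x7 Cartan matrix is
[[2, 0, 0, -1, -1, 0, 0], [0, 2, -1, 0, 0, 0, 0], [0, -2, 2, 0, -1, 0, 0], [-1, 0, 0, 2, 0, -1, 0], [-1, 0, -1, 0, 2, 0, 0], [0, 0, 0, -1, 0, 2, -1], [0, 0, 0, 0, 0, -1, 2]].
The roots have two lengths (squared-length ratio 2:1); the short ones are alpha_{2}. The associated Dynkin diagram is a chain of 7 nodes with a double edge at one end; the terminal node there is the unique short simple root (B_7), so the type is B_7 (the algebra so(15)).

type B_7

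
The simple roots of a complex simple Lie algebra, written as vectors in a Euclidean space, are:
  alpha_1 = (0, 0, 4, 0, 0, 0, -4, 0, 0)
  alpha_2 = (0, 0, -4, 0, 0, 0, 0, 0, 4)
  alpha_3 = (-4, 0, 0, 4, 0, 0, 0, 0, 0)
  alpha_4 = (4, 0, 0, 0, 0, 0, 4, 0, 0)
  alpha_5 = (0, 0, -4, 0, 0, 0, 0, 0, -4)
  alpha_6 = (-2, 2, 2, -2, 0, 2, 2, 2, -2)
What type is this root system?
Compute the Cartan integers a_ij = 2(alpha_i, alpha_j)/(alpha_j, alpha_j); the resulting 6x6 Cartan matrix is
[[2, -1, 0, -1, -1, 0], [-1, 2, 0, 0, 0, -1], [0, 0, 2, -1, 0, 0], [-1, 0, -1, 2, 0, 0], [-1, 0, 0, 0, 2, 0], [0, -1, 0, 0, 0, 2]].
All simple roots have the same length, so the diagram is simply laced. The associated Dynkin diagram is a chain of 5 nodes with one extra node attached to the third node from one end (E_6), so the type is E_6.

type E_6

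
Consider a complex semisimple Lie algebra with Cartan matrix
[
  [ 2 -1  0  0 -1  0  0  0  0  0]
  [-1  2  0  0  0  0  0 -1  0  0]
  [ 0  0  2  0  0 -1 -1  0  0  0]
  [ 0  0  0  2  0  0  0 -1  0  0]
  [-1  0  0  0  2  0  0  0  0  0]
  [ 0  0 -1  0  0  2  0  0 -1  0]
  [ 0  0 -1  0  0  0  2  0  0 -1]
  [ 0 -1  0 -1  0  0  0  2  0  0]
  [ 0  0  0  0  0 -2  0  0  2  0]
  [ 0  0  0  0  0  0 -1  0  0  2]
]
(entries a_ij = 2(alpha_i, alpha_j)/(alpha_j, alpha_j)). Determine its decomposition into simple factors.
The diagram associated to this matrix has two connected components: the simple roots {alpha_1, alpha_2, alpha_4, alpha_5, alpha_8} form a chain of 5 nodes with single edges (A_5), and {alpha_3, alpha_6, alpha_7, alpha_9, alpha_10} form a chain of 5 nodes with a double edge at one end; the terminal node there is the unique long simple root (C_5). A semisimple Lie algebra decomposes uniquely as the direct sum of simple ideals, one per connected component of its Dynkin diagram, so g ≅ A_5 ⊕ C_5 (dimension 35 + 55 = 90).

type A_5 ⊕ type C_5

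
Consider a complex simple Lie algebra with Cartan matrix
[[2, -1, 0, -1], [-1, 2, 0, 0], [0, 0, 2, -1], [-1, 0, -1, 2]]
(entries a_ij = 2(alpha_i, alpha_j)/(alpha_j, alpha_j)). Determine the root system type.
The matrix has rank 4 with 2's on the diagonal. Reading the off-diagonal entries as Dynkin edges (a single edge where a_ij = a_ji = -1; a double or triple edge where a_ij * a_ji = 2 or 3), the diagram is a chain of 4 nodes with single edges (A_4). One simple-root ordering that puts it in standard form is (alpha_3, alpha_4, alpha_1, alpha_2). So the algebra is type A_4, i.e. sl(5).

type A_4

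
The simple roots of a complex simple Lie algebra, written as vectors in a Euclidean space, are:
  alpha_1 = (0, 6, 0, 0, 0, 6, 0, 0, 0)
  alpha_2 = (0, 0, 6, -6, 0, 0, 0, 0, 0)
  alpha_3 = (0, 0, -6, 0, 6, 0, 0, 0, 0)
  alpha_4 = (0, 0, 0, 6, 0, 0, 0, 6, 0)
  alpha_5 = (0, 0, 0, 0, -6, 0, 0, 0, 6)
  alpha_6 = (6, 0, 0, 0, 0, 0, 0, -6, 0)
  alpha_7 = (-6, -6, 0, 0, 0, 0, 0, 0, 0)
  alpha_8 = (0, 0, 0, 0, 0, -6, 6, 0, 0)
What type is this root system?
Compute the Cartan integers a_ij = 2(alpha_i, alpha_j)/(alpha_j, alpha_j); the resulting 8x8 Cartan matrix is
[[2, 0, 0, 0, 0, 0, -1, -1], [0, 2, -1, -1, 0, 0, 0, 0], [0, -1, 2, 0, -1, 0, 0, 0], [0, -1, 0, 2, 0, -1, 0, 0], [0, 0, -1, 0, 2, 0, 0, 0], [0, 0, 0, -1, 0, 2, -1, 0], [-1, 0, 0, 0, 0, -1, 2, 0], [-1, 0, 0, 0, 0, 0, 0, 2]].
All simple roots have the same length, so the diagram is simply laced. The associated Dynkin diagram is a chain of 8 nodes with single edges (A_8), so the type is A_8 (the algebra sl(9)).

A8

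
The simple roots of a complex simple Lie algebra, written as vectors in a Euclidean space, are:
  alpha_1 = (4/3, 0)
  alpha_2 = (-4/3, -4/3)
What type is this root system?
B_2 (so(5))

Compute the Cartan integers a_ij = 2(alpha_i, alpha_j)/(alpha_j, alpha_j); the resulting 2x2 Cartan matrix is
[[2, -1], [-2, 2]].
The roots have two lengths (squared-length ratio 2:1); the short ones are alpha_{1}. The associated Dynkin diagram is a chain of 2 nodes with a double edge at one end; the terminal node there is the unique short simple root (B_2), so the type is B_2 (the algebra so(5)).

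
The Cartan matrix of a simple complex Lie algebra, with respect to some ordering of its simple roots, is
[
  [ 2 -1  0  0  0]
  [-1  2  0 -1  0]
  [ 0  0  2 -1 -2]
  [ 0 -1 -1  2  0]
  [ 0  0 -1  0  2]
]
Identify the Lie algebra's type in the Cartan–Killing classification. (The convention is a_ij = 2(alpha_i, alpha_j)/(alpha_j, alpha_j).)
The matrix has rank 5 with 2's on the diagonal. Reading the off-diagonal entries as Dynkin edges (a single edge where a_ij = a_ji = -1; a double or triple edge where a_ij * a_ji = 2 or 3), the diagram is a chain of 5 nodes with a double edge at one end; the terminal node there is the unique short simple root (B_5). One simple-root ordering that puts it in standard form is (alpha_1, alpha_2, alpha_4, alpha_3, alpha_5). So the algebra is type B_5, i.e. so(11).

B_5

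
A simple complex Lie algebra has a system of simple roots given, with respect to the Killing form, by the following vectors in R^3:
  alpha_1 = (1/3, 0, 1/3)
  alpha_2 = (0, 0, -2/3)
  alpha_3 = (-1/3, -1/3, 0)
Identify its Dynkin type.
Compute the Cartan integers a_ij = 2(alpha_i, alpha_j)/(alpha_j, alpha_j); the resulting 3x3 Cartan matrix is
[[2, -1, -1], [-2, 2, 0], [-1, 0, 2]].
The roots have two lengths (squared-length ratio 2:1); the short ones are alpha_{1,3}. The associated Dynkin diagram is a chain of 3 nodes with a double edge at one end; the terminal node there is the unique long simple root (C_3), so the type is C_3 (the algebra sp(6)).

C_3 (sp(6))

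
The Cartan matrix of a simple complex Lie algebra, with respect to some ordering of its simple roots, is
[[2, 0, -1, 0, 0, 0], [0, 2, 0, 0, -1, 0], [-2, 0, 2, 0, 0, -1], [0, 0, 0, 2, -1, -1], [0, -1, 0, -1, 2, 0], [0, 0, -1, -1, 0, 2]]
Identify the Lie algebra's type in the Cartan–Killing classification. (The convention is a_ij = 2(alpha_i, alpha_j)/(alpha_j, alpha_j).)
B_6 (so(13))

The matrix has rank 6 with 2's on the diagonal. Reading the off-diagonal entries as Dynkin edges (a single edge where a_ij = a_ji = -1; a double or triple edge where a_ij * a_ji = 2 or 3), the diagram is a chain of 6 nodes with a double edge at one end; the terminal node there is the unique short simple root (B_6). One simple-root ordering that puts it in standard form is (alpha_2, alpha_5, alpha_4, alpha_6, alpha_3, alpha_1). So the algebra is type B_6, i.e. so(13).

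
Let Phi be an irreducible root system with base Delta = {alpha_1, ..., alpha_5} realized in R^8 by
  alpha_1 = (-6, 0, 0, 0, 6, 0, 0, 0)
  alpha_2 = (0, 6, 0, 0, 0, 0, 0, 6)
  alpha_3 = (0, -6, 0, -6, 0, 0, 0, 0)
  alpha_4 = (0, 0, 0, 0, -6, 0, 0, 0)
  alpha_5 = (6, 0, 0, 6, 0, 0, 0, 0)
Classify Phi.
B_5

Compute the Cartan integers a_ij = 2(alpha_i, alpha_j)/(alpha_j, alpha_j); the resulting 5x5 Cartan matrix is
[[2, 0, 0, -2, -1], [0, 2, -1, 0, 0], [0, -1, 2, 0, -1], [-1, 0, 0, 2, 0], [-1, 0, -1, 0, 2]].
The roots have two lengths (squared-length ratio 2:1); the short ones are alpha_{4}. The associated Dynkin diagram is a chain of 5 nodes with a double edge at one end; the terminal node there is the unique short simple root (B_5), so the type is B_5 (the algebra so(11)).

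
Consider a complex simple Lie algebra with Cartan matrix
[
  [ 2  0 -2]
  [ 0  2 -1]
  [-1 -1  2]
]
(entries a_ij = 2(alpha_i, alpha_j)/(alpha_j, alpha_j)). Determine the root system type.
C3

The matrix has rank 3 with 2's on the diagonal. Reading the off-diagonal entries as Dynkin edges (a single edge where a_ij = a_ji = -1; a double or triple edge where a_ij * a_ji = 2 or 3), the diagram is a chain of 3 nodes with a double edge at one end; the terminal node there is the unique long simple root (C_3). One simple-root ordering that puts it in standard form is (alpha_2, alpha_3, alpha_1). So the algebra is type C_3, i.e. sp(6).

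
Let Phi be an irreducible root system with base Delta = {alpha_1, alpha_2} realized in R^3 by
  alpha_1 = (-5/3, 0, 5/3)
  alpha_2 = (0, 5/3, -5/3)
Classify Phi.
type A_2

Compute the Cartan integers a_ij = 2(alpha_i, alpha_j)/(alpha_j, alpha_j); the resulting 2x2 Cartan matrix is
[[2, -1], [-1, 2]].
All simple roots have the same length, so the diagram is simply laced. The associated Dynkin diagram is a chain of 2 nodes with single edges (A_2), so the type is A_2 (the algebra sl(3)).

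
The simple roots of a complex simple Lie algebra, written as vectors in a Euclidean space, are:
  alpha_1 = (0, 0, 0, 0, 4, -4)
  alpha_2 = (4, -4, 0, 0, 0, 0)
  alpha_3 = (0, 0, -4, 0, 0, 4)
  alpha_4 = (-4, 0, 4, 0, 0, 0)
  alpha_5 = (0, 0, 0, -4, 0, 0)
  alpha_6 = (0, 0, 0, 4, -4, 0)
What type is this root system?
Compute the Cartan integers a_ij = 2(alpha_i, alpha_j)/(alpha_j, alpha_j); the resulting 6x6 Cartan matrix is
[[2, 0, -1, 0, 0, -1], [0, 2, 0, -1, 0, 0], [-1, 0, 2, -1, 0, 0], [0, -1, -1, 2, 0, 0], [0, 0, 0, 0, 2, -1], [-1, 0, 0, 0, -2, 2]].
The roots have two lengths (squared-length ratio 2:1); the short ones are alpha_{5}. The associated Dynkin diagram is a chain of 6 nodes with a double edge at one end; the terminal node there is the unique short simple root (B_6), so the type is B_6 (the algebra so(13)).

B6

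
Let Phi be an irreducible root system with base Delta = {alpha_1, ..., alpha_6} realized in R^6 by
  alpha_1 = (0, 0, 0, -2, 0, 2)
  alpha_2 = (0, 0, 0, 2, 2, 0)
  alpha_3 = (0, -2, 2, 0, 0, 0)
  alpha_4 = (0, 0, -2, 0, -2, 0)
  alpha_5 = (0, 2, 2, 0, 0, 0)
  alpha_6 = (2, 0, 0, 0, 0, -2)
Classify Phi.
Compute the Cartan integers a_ij = 2(alpha_i, alpha_j)/(alpha_j, alpha_j); the resulting 6x6 Cartan matrix is
[[2, -1, 0, 0, 0, -1], [-1, 2, 0, -1, 0, 0], [0, 0, 2, -1, 0, 0], [0, -1, -1, 2, -1, 0], [0, 0, 0, -1, 2, 0], [-1, 0, 0, 0, 0, 2]].
All simple roots have the same length, so the diagram is simply laced. The associated Dynkin diagram is a chain of 4 nodes with a fork of two nodes at one end (D_6), so the type is D_6 (the algebra so(12)).

D6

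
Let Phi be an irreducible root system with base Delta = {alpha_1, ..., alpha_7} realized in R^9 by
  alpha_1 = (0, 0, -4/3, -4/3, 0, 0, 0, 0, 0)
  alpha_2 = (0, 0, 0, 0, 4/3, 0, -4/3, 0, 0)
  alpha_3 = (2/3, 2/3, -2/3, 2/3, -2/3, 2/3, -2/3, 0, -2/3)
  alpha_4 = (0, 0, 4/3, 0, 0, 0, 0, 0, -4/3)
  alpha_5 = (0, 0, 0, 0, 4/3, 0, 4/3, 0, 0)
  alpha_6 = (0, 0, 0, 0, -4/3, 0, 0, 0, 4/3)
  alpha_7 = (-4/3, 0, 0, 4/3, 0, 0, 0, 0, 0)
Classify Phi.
Compute the Cartan integers a_ij = 2(alpha_i, alpha_j)/(alpha_j, alpha_j); the resulting 7x7 Cartan matrix is
[[2, 0, 0, -1, 0, 0, -1], [0, 2, 0, 0, 0, -1, 0], [0, 0, 2, 0, -1, 0, 0], [-1, 0, 0, 2, 0, -1, 0], [0, 0, -1, 0, 2, -1, 0], [0, -1, 0, -1, -1, 2, 0], [-1, 0, 0, 0, 0, 0, 2]].
All simple roots have the same length, so the diagram is simply laced. The associated Dynkin diagram is a chain of 6 nodes with one extra node attached to the third node from one end (E_7), so the type is E_7.

E_7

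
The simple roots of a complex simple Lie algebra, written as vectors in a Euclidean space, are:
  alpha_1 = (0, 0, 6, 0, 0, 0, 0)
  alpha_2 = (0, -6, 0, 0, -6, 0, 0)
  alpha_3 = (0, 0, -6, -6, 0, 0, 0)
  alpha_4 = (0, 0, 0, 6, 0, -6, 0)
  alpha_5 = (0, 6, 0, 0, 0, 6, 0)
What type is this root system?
B_5 (so(11))

Compute the Cartan integers a_ij = 2(alpha_i, alpha_j)/(alpha_j, alpha_j); the resulting 5x5 Cartan matrix is
[[2, 0, -1, 0, 0], [0, 2, 0, 0, -1], [-2, 0, 2, -1, 0], [0, 0, -1, 2, -1], [0, -1, 0, -1, 2]].
The roots have two lengths (squared-length ratio 2:1); the short ones are alpha_{1}. The associated Dynkin diagram is a chain of 5 nodes with a double edge at one end; the terminal node there is the unique short simple root (B_5), so the type is B_5 (the algebra so(11)).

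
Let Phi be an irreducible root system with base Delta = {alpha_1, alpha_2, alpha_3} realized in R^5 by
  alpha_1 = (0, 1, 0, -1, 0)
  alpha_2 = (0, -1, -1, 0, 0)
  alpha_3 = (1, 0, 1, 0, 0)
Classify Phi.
Compute the Cartan integers a_ij = 2(alpha_i, alpha_j)/(alpha_j, alpha_j); the resulting 3x3 Cartan matrix is
[[2, -1, 0], [-1, 2, -1], [0, -1, 2]].
All simple roots have the same length, so the diagram is simply laced. The associated Dynkin diagram is a chain of 3 nodes with single edges (A_3), so the type is A_3 (the algebra sl(4)).

A3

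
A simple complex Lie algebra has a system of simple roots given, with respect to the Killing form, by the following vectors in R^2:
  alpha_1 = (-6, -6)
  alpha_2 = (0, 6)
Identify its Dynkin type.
B2

Compute the Cartan integers a_ij = 2(alpha_i, alpha_j)/(alpha_j, alpha_j); the resulting 2x2 Cartan matrix is
[[2, -2], [-1, 2]].
The roots have two lengths (squared-length ratio 2:1); the short ones are alpha_{2}. The associated Dynkin diagram is a chain of 2 nodes with a double edge at one end; the terminal node there is the unique short simple root (B_2), so the type is B_2 (the algebra so(5)).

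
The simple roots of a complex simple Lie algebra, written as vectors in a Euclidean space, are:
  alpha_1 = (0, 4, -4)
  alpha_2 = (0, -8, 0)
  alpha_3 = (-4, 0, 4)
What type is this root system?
Compute the Cartan integers a_ij = 2(alpha_i, alpha_j)/(alpha_j, alpha_j); the resulting 3x3 Cartan matrix is
[[2, -1, -1], [-2, 2, 0], [-1, 0, 2]].
The roots have two lengths (squared-length ratio 2:1); the short ones are alpha_{1,3}. The associated Dynkin diagram is a chain of 3 nodes with a double edge at one end; the terminal node there is the unique long simple root (C_3), so the type is C_3 (the algebra sp(6)).

C_3 (sp(6))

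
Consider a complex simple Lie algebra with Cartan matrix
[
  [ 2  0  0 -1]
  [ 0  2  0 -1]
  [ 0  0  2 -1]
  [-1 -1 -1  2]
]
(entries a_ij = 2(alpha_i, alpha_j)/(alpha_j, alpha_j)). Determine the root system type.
type D_4

The matrix has rank 4 with 2's on the diagonal. Reading the off-diagonal entries as Dynkin edges (a single edge where a_ij = a_ji = -1; a double or triple edge where a_ij * a_ji = 2 or 3), the diagram is a chain of 2 nodes with a fork of two nodes at one end (D_4). One simple-root ordering that puts it in standard form is (alpha_3, alpha_4, alpha_1, alpha_2). So the algebra is type D_4, i.e. so(8).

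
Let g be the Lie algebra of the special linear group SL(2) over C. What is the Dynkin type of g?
This is sl(2), which has dimension 2^2 - 1 = 3 and rank 2 - 1 = 1 (a Cartan subalgebra is the diagonal traceless matrices). In the classification of classical Lie algebras, the special linear algebra sl(n+1) has type A_n; here n = 1, so the Dynkin diagram is a chain of 1 nodes with single edges (A_1). Hence the type is A_1.

A_1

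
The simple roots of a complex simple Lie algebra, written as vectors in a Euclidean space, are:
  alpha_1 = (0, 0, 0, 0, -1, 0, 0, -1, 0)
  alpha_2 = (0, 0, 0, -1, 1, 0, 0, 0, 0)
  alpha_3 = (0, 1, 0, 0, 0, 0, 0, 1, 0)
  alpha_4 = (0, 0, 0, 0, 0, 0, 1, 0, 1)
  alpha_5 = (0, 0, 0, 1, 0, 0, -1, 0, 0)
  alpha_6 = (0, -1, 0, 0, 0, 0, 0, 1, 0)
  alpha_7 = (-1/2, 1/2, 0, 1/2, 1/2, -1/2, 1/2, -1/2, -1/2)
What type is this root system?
Compute the Cartan integers a_ij = 2(alpha_i, alpha_j)/(alpha_j, alpha_j); the resulting 7x7 Cartan matrix is
[[2, -1, -1, 0, 0, -1, 0], [-1, 2, 0, 0, -1, 0, 0], [-1, 0, 2, 0, 0, 0, 0], [0, 0, 0, 2, -1, 0, 0], [0, -1, 0, -1, 2, 0, 0], [-1, 0, 0, 0, 0, 2, -1], [0, 0, 0, 0, 0, -1, 2]].
All simple roots have the same length, so the diagram is simply laced. The associated Dynkin diagram is a chain of 6 nodes with one extra node attached to the third node from one end (E_7), so the type is E_7.

type E_7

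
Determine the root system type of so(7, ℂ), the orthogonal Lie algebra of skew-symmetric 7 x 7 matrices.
This is so(7) with 7 odd, which has dimension 7(7-1)/2 = 21 and rank (7-1)/2 = 3. In the classification of classical Lie algebras, the orthogonal algebra so(2n+1) in an odd number of variables has type B_n; here n = 3, so the Dynkin diagram is a chain of 3 nodes with a double edge at one end; the terminal node there is the unique short simple root (B_3). Hence the type is B_3.

B_3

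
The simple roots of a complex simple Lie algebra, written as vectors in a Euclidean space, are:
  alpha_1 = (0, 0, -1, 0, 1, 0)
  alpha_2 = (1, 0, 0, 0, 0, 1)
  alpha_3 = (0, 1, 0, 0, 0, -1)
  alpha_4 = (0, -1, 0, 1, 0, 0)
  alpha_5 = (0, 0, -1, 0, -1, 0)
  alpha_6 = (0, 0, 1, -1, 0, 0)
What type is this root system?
Compute the Cartan integers a_ij = 2(alpha_i, alpha_j)/(alpha_j, alpha_j); the resulting 6x6 Cartan matrix is
[[2, 0, 0, 0, 0, -1], [0, 2, -1, 0, 0, 0], [0, -1, 2, -1, 0, 0], [0, 0, -1, 2, 0, -1], [0, 0, 0, 0, 2, -1], [-1, 0, 0, -1, -1, 2]].
All simple roots have the same length, so the diagram is simply laced. The associated Dynkin diagram is a chain of 4 nodes with a fork of two nodes at one end (D_6), so the type is D_6 (the algebra so(12)).

D6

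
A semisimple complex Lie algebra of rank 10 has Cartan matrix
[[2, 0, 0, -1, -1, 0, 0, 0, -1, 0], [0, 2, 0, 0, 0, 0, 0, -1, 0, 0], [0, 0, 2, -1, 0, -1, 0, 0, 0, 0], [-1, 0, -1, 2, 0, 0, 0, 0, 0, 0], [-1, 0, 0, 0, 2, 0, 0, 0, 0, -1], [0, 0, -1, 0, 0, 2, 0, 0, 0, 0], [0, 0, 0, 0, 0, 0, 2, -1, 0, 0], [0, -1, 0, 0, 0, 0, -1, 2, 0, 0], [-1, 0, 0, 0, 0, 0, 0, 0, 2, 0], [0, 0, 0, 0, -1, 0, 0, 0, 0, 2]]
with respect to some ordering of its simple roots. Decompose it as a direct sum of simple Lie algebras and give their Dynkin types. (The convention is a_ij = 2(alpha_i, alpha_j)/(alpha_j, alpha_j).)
The diagram associated to this matrix has two connected components: the simple roots {alpha_2, alpha_7, alpha_8} form a chain of 3 nodes with single edges (A_3), and {alpha_1, alpha_3, alpha_4, alpha_5, alpha_6, alpha_9, alpha_10} form a chain of 6 nodes with one extra node attached to the third node from one end (E_7). A semisimple Lie algebra decomposes uniquely as the direct sum of simple ideals, one per connected component of its Dynkin diagram, so g ≅ A_3 ⊕ E_7 (dimension 15 + 133 = 148).

type A_3 + type E_7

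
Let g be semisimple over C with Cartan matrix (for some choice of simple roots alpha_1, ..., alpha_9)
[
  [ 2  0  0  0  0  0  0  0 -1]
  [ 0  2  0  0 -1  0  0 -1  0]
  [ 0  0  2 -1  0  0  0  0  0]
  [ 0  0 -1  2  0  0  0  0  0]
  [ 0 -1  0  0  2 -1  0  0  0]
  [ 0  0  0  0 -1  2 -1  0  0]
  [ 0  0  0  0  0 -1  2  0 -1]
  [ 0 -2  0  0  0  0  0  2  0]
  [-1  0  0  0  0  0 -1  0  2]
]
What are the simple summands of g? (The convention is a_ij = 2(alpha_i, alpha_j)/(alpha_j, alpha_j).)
A_2 ⊕ C_7

The diagram associated to this matrix has two connected components: the simple roots {alpha_3, alpha_4} form a chain of 2 nodes with single edges (A_2), and {alpha_1, alpha_2, alpha_5, alpha_6, alpha_7, alpha_8, alpha_9} form a chain of 7 nodes with a double edge at one end; the terminal node there is the unique long simple root (C_7). A semisimple Lie algebra decomposes uniquely as the direct sum of simple ideals, one per connected component of its Dynkin diagram, so g ≅ A_2 ⊕ C_7 (dimension 8 + 105 = 113).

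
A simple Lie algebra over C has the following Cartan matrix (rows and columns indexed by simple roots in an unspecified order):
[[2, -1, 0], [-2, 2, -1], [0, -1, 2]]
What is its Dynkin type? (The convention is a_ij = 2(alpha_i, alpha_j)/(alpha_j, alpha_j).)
The matrix has rank 3 with 2's on the diagonal. Reading the off-diagonal entries as Dynkin edges (a single edge where a_ij = a_ji = -1; a double or triple edge where a_ij * a_ji = 2 or 3), the diagram is a chain of 3 nodes with a double edge at one end; the terminal node there is the unique short simple root (B_3). One simple-root ordering that puts it in standard form is (alpha_3, alpha_2, alpha_1). So the algebra is type B_3, i.e. so(7).

B_3 (so(7))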